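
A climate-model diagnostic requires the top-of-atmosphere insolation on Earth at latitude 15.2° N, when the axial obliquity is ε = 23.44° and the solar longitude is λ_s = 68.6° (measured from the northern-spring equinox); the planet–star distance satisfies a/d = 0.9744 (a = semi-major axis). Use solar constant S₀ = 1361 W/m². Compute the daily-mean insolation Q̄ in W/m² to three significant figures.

Q̄ ≈ 434 W/m²

Solar declination: sin δ = sin ε · sin λ_s = sin 23.44° × sin 68.6° = 0.37036, so δ = +21.738°.
cos H₀ = −tan(+15.2°) tan(+21.738°) = -0.1083, H₀ = 1.6793 rad.
Bracket: H₀ sin φ sin δ + cos φ cos δ sin H₀ = 1.6793×0.26219×0.37036 + 0.96502×0.92889×0.99412 = 0.163068 + 0.891127 = 1.054195.
Inverse-square distance factor (a/d)² = 0.9744² = 0.949455.
Q̄ = (S₀/π) × 0.949455 × [bracket] = (1361/π) × 0.949455 × 1.054195 = 433.6 W/m².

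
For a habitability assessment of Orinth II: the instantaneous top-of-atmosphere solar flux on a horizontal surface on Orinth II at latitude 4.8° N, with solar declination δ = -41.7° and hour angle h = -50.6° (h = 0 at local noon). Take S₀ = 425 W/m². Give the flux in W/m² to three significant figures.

177 W/m²

cos θ_z = sin φ sin δ + cos φ cos δ cos h = -0.055665 + 0.472252 = 0.416587.
Flux = S₀ · cos θ_z = 425 × 0.416587 = 177.0 W/m².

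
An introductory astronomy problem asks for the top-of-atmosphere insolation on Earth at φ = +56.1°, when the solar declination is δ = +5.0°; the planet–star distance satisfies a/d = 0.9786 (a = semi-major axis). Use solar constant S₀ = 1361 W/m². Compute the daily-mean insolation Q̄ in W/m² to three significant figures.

Q̄ ≈ 280 W/m²

cos H₀ = −tan(+56.1°) tan(+5.000°) = -0.1302, H₀ = 1.7014 rad.
Bracket: H₀ sin φ sin δ + cos φ cos δ sin H₀ = 1.7014×0.83001×0.08716 + 0.55775×0.99619×0.99149 = 0.123086 + 0.550897 = 0.673983.
Inverse-square distance factor (a/d)² = 0.9786² = 0.957658.
Q̄ = (S₀/π) × 0.957658 × [bracket] = (1361/π) × 0.957658 × 0.673983 = 279.6 W/m².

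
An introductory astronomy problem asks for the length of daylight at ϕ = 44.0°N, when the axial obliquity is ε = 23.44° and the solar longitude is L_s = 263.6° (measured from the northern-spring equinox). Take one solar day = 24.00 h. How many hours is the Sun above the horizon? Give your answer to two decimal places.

Solar declination: sin δ = sin ε · sin L_s = sin 23.44° × sin 263.6° = -0.39531, so δ = -23.285°.
cos h₀ = −tan ϕ · tan δ = −tan(+44.0°) × tan(-23.285°) = 0.4156, so h₀ = 1.1422 rad = 65.44°.
Daylight = 2h₀/(2π) × 24.00 h = (1.1422/π) × 24.00 = 8.73 h.

8.73 h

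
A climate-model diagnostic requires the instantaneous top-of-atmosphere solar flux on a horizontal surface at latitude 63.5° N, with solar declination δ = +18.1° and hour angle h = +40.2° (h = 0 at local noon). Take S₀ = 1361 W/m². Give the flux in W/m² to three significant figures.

cos θ_z = sin φ sin δ + cos φ cos δ cos h = 0.278035 + 0.323940 = 0.601975.
Flux = S₀ · cos θ_z = 1361 × 0.601975 = 819.3 W/m².

819 W/m²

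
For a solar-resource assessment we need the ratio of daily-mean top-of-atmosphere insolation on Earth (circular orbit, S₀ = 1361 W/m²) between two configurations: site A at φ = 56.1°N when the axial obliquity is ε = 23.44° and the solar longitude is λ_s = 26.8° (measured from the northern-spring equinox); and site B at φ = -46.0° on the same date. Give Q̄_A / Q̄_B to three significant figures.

— Configuration A (φ=+56.1°):
Solar declination: sin δ = sin ε · sin λ_s = sin 23.44° × sin 26.8° = 0.17935, so δ = +10.332°.
cos H₀ = −tan(+56.1°) tan(+10.332°) = -0.2713, H₀ = 1.8455 rad.
Bracket: H₀ sin φ sin δ + cos φ cos δ sin H₀ = 1.8455×0.83001×0.17935 + 0.55775×0.98378×0.96249 = 0.274725 + 0.528121 = 0.802846.
Q̄ = (S₀/π) × [bracket] = (1361/π) × 0.802846 = 347.81 W/m².
— Configuration B (φ=-46.0°):
cos H₀ = −tan(-46.0°) tan(+10.332°) = 0.1888, H₀ = 1.3809 rad.
Bracket: H₀ sin φ sin δ + cos φ cos δ sin H₀ = 1.3809×-0.71934×0.17935 + 0.69466×0.98378×0.98202 = -0.178155 + 0.671105 = 0.492950.
Q̄ = (S₀/π) × [bracket] = (1361/π) × 0.492950 = 213.56 W/m².
Ratio Q̄_A / Q̄_B = 347.81 / 213.56 = 1.629.

Q̄_A / Q̄_B ≈ 1.63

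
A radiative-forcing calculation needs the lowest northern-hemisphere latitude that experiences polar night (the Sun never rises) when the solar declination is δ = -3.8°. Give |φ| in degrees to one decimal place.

Polar night requires cos H₀ = −tan φ tan δ ≥ 1, i.e. tan φ tan δ ≤ −1.
The boundary is |tan φ| · |tan δ| = 1, so |φ| = 90° − |δ| = 90° − 3.8° = 86.2° in the northern hemisphere.

|φ| = 86.2°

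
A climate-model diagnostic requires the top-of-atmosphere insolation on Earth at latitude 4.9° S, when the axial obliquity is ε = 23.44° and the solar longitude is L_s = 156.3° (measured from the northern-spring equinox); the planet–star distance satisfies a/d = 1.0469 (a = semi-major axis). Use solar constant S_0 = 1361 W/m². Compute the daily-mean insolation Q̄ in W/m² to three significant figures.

Q̄ ≈ 457 W/m²

Solar declination: sin δ = sin ε · sin L_s = sin 23.44° × sin 156.3° = 0.15989, so δ = +9.201°.
cos h₀ = −tan(-4.9°) tan(+9.201°) = 0.0139, h₀ = 1.5569 rad.
Bracket: h₀ sin ϕ sin δ + cos ϕ cos δ sin h₀ = 1.5569×-0.08542×0.15989 + 0.99635×0.98713×0.99990 = -0.021264 + 0.983429 = 0.962165.
Inverse-square distance factor (a/d)² = 1.0469² = 1.096000.
Q̄ = (S_0/π) × 1.096000 × [bracket] = (1361/π) × 1.096000 × 0.962165 = 456.8 W/m².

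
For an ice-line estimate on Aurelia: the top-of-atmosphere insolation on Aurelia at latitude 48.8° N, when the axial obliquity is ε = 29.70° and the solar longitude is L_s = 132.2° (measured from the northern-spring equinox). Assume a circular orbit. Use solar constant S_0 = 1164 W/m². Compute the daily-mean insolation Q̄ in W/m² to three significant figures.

Q̄ ≈ 411 W/m²

Solar declination: sin δ = sin ε · sin L_s = sin 29.70° × sin 132.2° = 0.36704, so δ = +21.533°.
cos h₀ = −tan(+48.8°) tan(+21.533°) = -0.4507, h₀ = 2.0384 rad.
Bracket: h₀ sin ϕ sin δ + cos ϕ cos δ sin h₀ = 2.0384×0.75241×0.36704 + 0.65869×0.93021×0.89266 = 0.562934 + 0.546951 = 1.109885.
Q̄ = (S_0/π) × [bracket] = (1164/π) × 1.109885 = 411.2 W/m².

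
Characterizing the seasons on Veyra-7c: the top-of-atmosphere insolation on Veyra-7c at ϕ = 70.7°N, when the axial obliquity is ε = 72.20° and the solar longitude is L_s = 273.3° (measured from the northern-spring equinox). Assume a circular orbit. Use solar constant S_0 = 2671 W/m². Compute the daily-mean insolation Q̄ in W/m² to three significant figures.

Q̄ ≈ 0.00 W/m²

Solar declination: sin δ = sin ε · sin L_s = sin 72.20° × sin 273.3° = -0.95055, so δ = -71.906°.
cos h₀ = −tan(+70.7°) tan(-71.906°) = 8.7399 ≥ 1 ⇒ polar night, h₀ = 0 and Q̄ = 0.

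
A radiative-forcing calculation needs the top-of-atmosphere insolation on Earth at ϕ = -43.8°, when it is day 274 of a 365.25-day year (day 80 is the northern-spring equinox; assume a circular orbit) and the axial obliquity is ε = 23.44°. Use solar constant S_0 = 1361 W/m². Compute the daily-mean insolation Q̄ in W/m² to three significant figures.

Solar longitude: L_s = 360° × (274 − 80)/365.25 = 191.211°.
sin δ = sin 23.44° × sin 191.211° = -0.07734, so δ = -4.436°.
cos h₀ = −tan(-43.8°) tan(-4.436°) = -0.0744, h₀ = 1.6453 rad.
Bracket: h₀ sin ϕ sin δ + cos ϕ cos δ sin h₀ = 1.6453×-0.69214×-0.07734 + 0.72176×0.99700×0.99723 = 0.088073 + 0.717601 = 0.805674.
Q̄ = (S_0/π) × [bracket] = (1361/π) × 0.805674 = 349.0 W/m².

Q̄ ≈ 349 W/m²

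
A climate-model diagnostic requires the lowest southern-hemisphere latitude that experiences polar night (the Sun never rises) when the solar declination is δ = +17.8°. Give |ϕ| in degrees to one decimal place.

Polar night requires cos h₀ = −tan ϕ tan δ ≥ 1, i.e. tan ϕ tan δ ≤ −1.
The boundary is |tan ϕ| · |tan δ| = 1, so |ϕ| = 90° − |δ| = 90° − 17.8° = 72.2° in the southern hemisphere.

|ϕ| = 72.2°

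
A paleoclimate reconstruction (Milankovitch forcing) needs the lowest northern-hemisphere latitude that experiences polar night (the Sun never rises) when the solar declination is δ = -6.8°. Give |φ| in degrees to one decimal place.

Polar night requires cos H₀ = −tan φ tan δ ≥ 1, i.e. tan φ tan δ ≤ −1.
The boundary is |tan φ| · |tan δ| = 1, so |φ| = 90° − |δ| = 90° − 6.8° = 83.2° in the northern hemisphere.

|φ| = 83.2°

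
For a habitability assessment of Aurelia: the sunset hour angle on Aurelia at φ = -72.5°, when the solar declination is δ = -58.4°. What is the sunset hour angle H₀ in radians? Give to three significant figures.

H₀ = 3.14 rad

Sunrise equation: cos H₀ = −tan φ · tan δ = -5.1554 ≤ −1, so the host star never sets (polar day) and H₀ = π.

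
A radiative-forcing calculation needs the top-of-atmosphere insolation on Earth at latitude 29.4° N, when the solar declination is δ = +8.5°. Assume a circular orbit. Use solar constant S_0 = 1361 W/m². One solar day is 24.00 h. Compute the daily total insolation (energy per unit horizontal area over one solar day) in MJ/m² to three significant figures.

36.6 MJ/m²

cos h₀ = −tan(+29.4°) tan(+8.500°) = -0.0842, h₀ = 1.6551 rad.
Bracket: h₀ sin ϕ sin δ + cos ϕ cos δ sin h₀ = 1.6551×0.49090×0.14781 + 0.87121×0.98902×0.99645 = 0.120094 + 0.858585 = 0.978679.
Q̄ = (S_0/π) × [bracket] = (1361/π) × 0.978679 = 423.98 W/m².
Daily total = Q̄ × 24.00 h × 3600 s/h = 423.98 × 24.00 × 3600 / 10⁶ = 36.63 MJ/m².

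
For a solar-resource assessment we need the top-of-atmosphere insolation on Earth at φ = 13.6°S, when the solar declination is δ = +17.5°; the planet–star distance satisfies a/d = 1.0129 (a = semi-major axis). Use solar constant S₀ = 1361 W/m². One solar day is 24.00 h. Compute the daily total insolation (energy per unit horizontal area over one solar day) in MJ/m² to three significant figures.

cos H₀ = −tan(-13.6°) tan(+17.500°) = 0.0763, H₀ = 1.4944 rad.
Bracket: H₀ sin φ sin δ + cos φ cos δ sin H₀ = 1.4944×-0.23514×0.30071 + 0.97196×0.95372×0.99709 = -0.105667 + 0.924280 = 0.818613.
Inverse-square distance factor (a/d)² = 1.0129² = 1.025966.
Q̄ = (S₀/π) × 1.025966 × [bracket] = (1361/π) × 1.025966 × 0.818613 = 363.85 W/m².
Daily total = Q̄ × 24.00 h × 3600 s/h = 363.85 × 24.00 × 3600 / 10⁶ = 31.44 MJ/m².

31.4 MJ/m²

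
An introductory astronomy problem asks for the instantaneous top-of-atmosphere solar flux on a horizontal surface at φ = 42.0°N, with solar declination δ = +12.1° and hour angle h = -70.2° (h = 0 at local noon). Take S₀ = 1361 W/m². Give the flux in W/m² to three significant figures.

526 W/m²

cos θ_z = sin φ sin δ + cos φ cos δ cos h = 0.140262 + 0.246139 = 0.386401.
Flux = S₀ · cos θ_z = 1361 × 0.386401 = 525.9 W/m².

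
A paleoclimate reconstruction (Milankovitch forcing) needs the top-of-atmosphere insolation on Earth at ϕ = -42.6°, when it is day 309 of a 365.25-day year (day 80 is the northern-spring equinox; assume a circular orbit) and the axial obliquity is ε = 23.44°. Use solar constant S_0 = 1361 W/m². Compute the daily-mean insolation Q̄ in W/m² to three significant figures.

Q̄ ≈ 448 W/m²

Solar longitude: L_s = 360° × (309 − 80)/365.25 = 225.708°.
sin δ = sin 23.44° × sin 225.708° = -0.28474, so δ = -16.543°.
cos h₀ = −tan(-42.6°) tan(-16.543°) = -0.2731, h₀ = 1.8474 rad.
Bracket: h₀ sin ϕ sin δ + cos ϕ cos δ sin h₀ = 1.8474×-0.67688×-0.28474 + 0.73610×0.95861×0.96198 = 0.356058 + 0.678805 = 1.034863.
Q̄ = (S_0/π) × [bracket] = (1361/π) × 1.034863 = 448.3 W/m².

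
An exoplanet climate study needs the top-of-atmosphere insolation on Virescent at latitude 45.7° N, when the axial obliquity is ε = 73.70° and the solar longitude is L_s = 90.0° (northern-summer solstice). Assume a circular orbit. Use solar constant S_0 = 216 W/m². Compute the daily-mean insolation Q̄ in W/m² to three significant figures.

Solar declination: sin δ = sin ε · sin L_s = sin 73.70° × sin 90.0° = 0.95981, so δ = +73.700°.
cos h₀ = −tan(+45.7°) tan(+73.700°) = -3.5043 ≤ −1 ⇒ polar day, h₀ = π.
Bracket: h₀ sin ϕ sin δ + cos ϕ cos δ sin h₀ = 3.1416×0.71569×0.95981 + 0.69842×0.28067×0.00000 = 2.158048 + 0.000000 = 2.158048.
Q̄ = (S_0/π) × [bracket] = (216/π) × 2.158048 = 148.4 W/m².

Q̄ ≈ 148 W/m²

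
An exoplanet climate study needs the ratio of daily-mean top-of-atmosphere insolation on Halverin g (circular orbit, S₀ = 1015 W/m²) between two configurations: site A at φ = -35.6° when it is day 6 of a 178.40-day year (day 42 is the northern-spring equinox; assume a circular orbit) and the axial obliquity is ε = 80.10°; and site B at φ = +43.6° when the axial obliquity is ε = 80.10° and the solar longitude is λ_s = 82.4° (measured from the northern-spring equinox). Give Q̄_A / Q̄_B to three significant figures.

— Configuration A (φ=-35.6°):
Solar longitude: λ_s = 360° × (6 − 42)/178.40 = -72.646°, i.e. -72.646° + 360° = 287.354°.
sin δ = sin 80.10° × sin 287.354° = -0.94027, so δ = -70.096°.
cos H₀ = −tan(-35.6°) tan(-70.096°) = -1.9773 ≤ −1 ⇒ polar day, H₀ = π.
Bracket: H₀ sin φ sin δ + cos φ cos δ sin H₀ = 3.1416×-0.58212×-0.94027 + 0.81310×0.34044×0.00000 = 1.719555 + 0.000000 = 1.719555.
Q̄ = (S₀/π) × [bracket] = (1015/π) × 1.719555 = 555.56 W/m².
— Configuration B (φ=+43.6°):
Solar declination: sin δ = sin ε · sin λ_s = sin 80.10° × sin 82.4° = 0.97646, so δ = +77.542°.
cos H₀ = −tan(+43.6°) tan(+77.542°) = -4.3106 ≤ −1 ⇒ polar day, H₀ = π.
Bracket: H₀ sin φ sin δ + cos φ cos δ sin H₀ = 3.1416×0.68962×0.97646 + 0.72417×0.21572×0.00000 = 2.115511 + 0.000000 = 2.115511.
Q̄ = (S₀/π) × [bracket] = (1015/π) × 2.115511 = 683.49 W/m².
Ratio Q̄_A / Q̄_B = 555.56 / 683.49 = 0.8128.

Q̄_A / Q̄_B ≈ 0.813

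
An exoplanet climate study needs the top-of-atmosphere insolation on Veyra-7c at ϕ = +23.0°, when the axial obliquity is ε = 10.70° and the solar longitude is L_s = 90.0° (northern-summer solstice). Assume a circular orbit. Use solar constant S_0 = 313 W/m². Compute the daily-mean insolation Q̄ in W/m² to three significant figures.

Solar declination: sin δ = sin ε · sin L_s = sin 10.70° × sin 90.0° = 0.18567, so δ = +10.700°.
cos h₀ = −tan(+23.0°) tan(+10.700°) = -0.0802, h₀ = 1.6511 rad.
Bracket: h₀ sin ϕ sin δ + cos ϕ cos δ sin h₀ = 1.6511×0.39073×0.18567 + 0.92050×0.98261×0.99678 = 0.119782 + 0.901580 = 1.021362.
Q̄ = (S_0/π) × [bracket] = (313/π) × 1.021362 = 101.8 W/m².

Q̄ ≈ 102 W/m²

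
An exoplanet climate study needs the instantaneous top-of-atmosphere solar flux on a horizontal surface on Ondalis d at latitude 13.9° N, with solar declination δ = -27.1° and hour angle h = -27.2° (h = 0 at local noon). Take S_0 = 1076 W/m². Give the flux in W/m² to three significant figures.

709 W/m²

cos θ_z = sin ϕ sin δ + cos ϕ cos δ cos h = -0.109435 + 0.768584 = 0.659149.
Flux = S_0 · cos θ_z = 1076 × 0.659149 = 709.2 W/m².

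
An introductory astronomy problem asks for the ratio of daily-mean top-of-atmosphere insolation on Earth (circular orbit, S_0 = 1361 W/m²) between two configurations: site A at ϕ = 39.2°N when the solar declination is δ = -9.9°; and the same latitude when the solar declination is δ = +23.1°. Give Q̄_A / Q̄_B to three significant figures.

— Configuration A (ϕ=+39.2°):
cos h₀ = −tan(+39.2°) tan(-9.900°) = 0.1423, h₀ = 1.4280 rad.
Bracket: h₀ sin ϕ sin δ + cos ϕ cos δ sin h₀ = 1.4280×0.63203×-0.17193 + 0.77494×0.98511×0.98982 = -0.155174 + 0.755630 = 0.600456.
Q̄ = (S_0/π) × [bracket] = (1361/π) × 0.600456 = 260.13 W/m².
— Configuration B (ϕ=+39.2°):
cos h₀ = −tan(+39.2°) tan(+23.100°) = -0.3479, h₀ = 1.9261 rad.
Bracket: h₀ sin ϕ sin δ + cos ϕ cos δ sin h₀ = 1.9261×0.63203×0.39234 + 0.77494×0.91982×0.93754 = 0.477616 + 0.668283 = 1.145899.
Q̄ = (S_0/π) × [bracket] = (1361/π) × 1.145899 = 496.43 W/m².
Ratio Q̄_A / Q̄_B = 260.13 / 496.43 = 0.5240.

Q̄_A / Q̄_B ≈ 0.524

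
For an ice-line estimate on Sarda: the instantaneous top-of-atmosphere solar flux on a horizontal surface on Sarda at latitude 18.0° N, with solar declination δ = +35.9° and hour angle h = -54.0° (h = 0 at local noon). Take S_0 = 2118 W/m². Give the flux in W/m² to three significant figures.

1.34e+03 W/m²

cos θ_z = sin ϕ sin δ + cos ϕ cos δ cos h = 0.181199 + 0.452827 = 0.634026.
Flux = S_0 · cos θ_z = 2118 × 0.634026 = 1343 W/m².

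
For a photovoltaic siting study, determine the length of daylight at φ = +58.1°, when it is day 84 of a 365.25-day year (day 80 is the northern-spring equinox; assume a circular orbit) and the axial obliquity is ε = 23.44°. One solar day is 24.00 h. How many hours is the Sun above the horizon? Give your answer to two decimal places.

Solar longitude: λ_s = 360° × (84 − 80)/365.25 = 3.943°.
sin δ = sin 23.44° × sin 3.943° = 0.02735, so δ = +1.567°.
cos H₀ = −tan φ · tan δ = −tan(+58.1°) × tan(+1.567°) = -0.0440, so H₀ = 1.6148 rad = 92.52°.
Daylight = 2H₀/(2π) × 24.00 h = (1.6148/π) × 24.00 = 12.34 h.

12.34 h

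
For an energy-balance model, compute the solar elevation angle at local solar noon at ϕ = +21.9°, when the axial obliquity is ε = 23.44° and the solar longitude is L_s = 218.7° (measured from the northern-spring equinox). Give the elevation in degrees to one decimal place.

53.7°

Solar declination: sin δ = sin ε · sin L_s = sin 23.44° × sin 218.7° = -0.24871, so δ = -14.401°.
At local noon the hour angle is zero, so the zenith angle equals |ϕ − δ| = |+21.9° − (-14.401°)| = 36.301°.
Elevation = 90° − 36.301° = 53.7°.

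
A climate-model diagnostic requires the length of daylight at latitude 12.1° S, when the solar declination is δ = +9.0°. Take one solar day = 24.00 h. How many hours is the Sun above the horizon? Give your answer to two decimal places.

cos H₀ = −tan φ · tan δ = −tan(-12.1°) × tan(+9.000°) = 0.0340, so H₀ = 1.5368 rad = 88.05°.
Daylight = 2H₀/(2π) × 24.00 h = (1.5368/π) × 24.00 = 11.74 h.

11.74 h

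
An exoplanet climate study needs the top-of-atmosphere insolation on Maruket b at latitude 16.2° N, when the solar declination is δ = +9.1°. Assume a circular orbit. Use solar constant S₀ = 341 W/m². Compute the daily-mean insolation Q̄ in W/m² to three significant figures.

Q̄ ≈ 111 W/m²

cos H₀ = −tan(+16.2°) tan(+9.100°) = -0.0465, H₀ = 1.6173 rad.
Bracket: H₀ sin φ sin δ + cos φ cos δ sin H₀ = 1.6173×0.27899×0.15816 + 0.96029×0.98741×0.99892 = 0.071363 + 0.947176 = 1.018539.
Q̄ = (S₀/π) × [bracket] = (341/π) × 1.018539 = 110.6 W/m².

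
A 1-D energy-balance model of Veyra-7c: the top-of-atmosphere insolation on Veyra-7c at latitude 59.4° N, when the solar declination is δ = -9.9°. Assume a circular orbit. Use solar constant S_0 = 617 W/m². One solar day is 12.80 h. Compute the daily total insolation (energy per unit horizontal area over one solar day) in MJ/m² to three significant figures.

2.63 MJ/m²

cos h₀ = −tan(+59.4°) tan(-9.900°) = 0.2951, h₀ = 1.2712 rad.
Bracket: h₀ sin ϕ sin δ + cos ϕ cos δ sin h₀ = 1.2712×0.86074×-0.17193 + 0.50904×0.98511×0.95546 = -0.188121 + 0.479125 = 0.291004.
Q̄ = (S_0/π) × [bracket] = (617/π) × 0.291004 = 57.152 W/m².
Daily total = Q̄ × 12.80 h × 3600 s/h = 57.152 × 12.80 × 3600 / 10⁶ = 2.634 MJ/m².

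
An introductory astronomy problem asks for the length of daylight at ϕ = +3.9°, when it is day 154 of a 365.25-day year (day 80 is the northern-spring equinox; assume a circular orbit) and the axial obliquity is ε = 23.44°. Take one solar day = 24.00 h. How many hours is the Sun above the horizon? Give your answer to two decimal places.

Solar longitude: L_s = 360° × (154 − 80)/365.25 = 72.936°.
sin δ = sin 23.44° × sin 72.936° = 0.38028, so δ = +22.351°.
cos h₀ = −tan ϕ · tan δ = −tan(+3.9°) × tan(+22.351°) = -0.0280, so h₀ = 1.5988 rad = 91.61°.
Daylight = 2h₀/(2π) × 24.00 h = (1.5988/π) × 24.00 = 12.21 h.

12.21 h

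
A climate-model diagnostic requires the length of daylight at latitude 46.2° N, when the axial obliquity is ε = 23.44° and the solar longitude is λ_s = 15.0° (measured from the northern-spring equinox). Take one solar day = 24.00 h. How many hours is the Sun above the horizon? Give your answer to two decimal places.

12.83 h

Solar declination: sin δ = sin ε · sin λ_s = sin 23.44° × sin 15.0° = 0.10296, so δ = +5.909°.
cos H₀ = −tan φ · tan δ = −tan(+46.2°) × tan(+5.909°) = -0.1079, so H₀ = 1.6789 rad = 96.20°.
Daylight = 2H₀/(2π) × 24.00 h = (1.6789/π) × 24.00 = 12.83 h.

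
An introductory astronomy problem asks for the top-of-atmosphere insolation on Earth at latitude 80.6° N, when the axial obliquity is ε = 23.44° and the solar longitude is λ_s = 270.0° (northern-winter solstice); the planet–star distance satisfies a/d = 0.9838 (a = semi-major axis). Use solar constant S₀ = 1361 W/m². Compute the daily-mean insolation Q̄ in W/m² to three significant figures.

Solar declination: sin δ = sin ε · sin λ_s = sin 23.44° × sin 270.0° = -0.39779, so δ = -23.440°.
cos H₀ = −tan(+80.6°) tan(-23.440°) = 2.6190 ≥ 1 ⇒ polar night, H₀ = 0 and Q̄ = 0.
Inverse-square distance factor (a/d)² = 0.9838² = 0.967862.

Q̄ ≈ 0.00 W/m²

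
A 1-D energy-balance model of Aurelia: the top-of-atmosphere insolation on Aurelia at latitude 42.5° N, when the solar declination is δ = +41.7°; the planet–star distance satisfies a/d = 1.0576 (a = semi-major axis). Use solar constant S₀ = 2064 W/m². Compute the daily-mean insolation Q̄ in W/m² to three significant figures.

Q̄ ≈ 1.07e+03 W/m²

cos H₀ = −tan(+42.5°) tan(+41.700°) = -0.8164, H₀ = 2.5260 rad.
Bracket: H₀ sin φ sin δ + cos φ cos δ sin H₀ = 2.5260×0.67559×0.66523 + 0.73728×0.74664×0.57746 = 1.135242 + 0.317882 = 1.453124.
Inverse-square distance factor (a/d)² = 1.0576² = 1.118518.
Q̄ = (S₀/π) × 1.118518 × [bracket] = (2064/π) × 1.118518 × 1.453124 = 1068 W/m².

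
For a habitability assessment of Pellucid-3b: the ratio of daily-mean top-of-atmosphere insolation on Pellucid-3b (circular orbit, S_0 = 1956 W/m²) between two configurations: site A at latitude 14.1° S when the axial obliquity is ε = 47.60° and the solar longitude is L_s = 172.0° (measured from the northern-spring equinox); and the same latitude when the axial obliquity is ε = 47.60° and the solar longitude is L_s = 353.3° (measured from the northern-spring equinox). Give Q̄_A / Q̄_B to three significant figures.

Q̄_A / Q̄_B ≈ 0.926

— Configuration A (ϕ=-14.1°):
Solar declination: sin δ = sin ε · sin L_s = sin 47.60° × sin 172.0° = 0.10277, so δ = +5.899°.
cos h₀ = −tan(-14.1°) tan(+5.899°) = 0.0260, h₀ = 1.5448 rad.
Bracket: h₀ sin ϕ sin δ + cos ϕ cos δ sin h₀ = 1.5448×-0.24362×0.10277 + 0.96987×0.99470×0.99966 = -0.038677 + 0.964402 = 0.925725.
Q̄ = (S_0/π) × [bracket] = (1956/π) × 0.925725 = 576.37 W/m².
— Configuration B (ϕ=-14.1°):
Solar declination: sin δ = sin ε · sin L_s = sin 47.60° × sin 353.3° = -0.08616, so δ = -4.943°.
cos h₀ = −tan(-14.1°) tan(-4.943°) = -0.0217, h₀ = 1.5925 rad.
Bracket: h₀ sin ϕ sin δ + cos ϕ cos δ sin h₀ = 1.5925×-0.24362×-0.08616 + 0.96987×0.99628×0.99976 = 0.033427 + 0.966030 = 0.999457.
Q̄ = (S_0/π) × [bracket] = (1956/π) × 0.999457 = 622.28 W/m².
Ratio Q̄_A / Q̄_B = 576.37 / 622.28 = 0.9262.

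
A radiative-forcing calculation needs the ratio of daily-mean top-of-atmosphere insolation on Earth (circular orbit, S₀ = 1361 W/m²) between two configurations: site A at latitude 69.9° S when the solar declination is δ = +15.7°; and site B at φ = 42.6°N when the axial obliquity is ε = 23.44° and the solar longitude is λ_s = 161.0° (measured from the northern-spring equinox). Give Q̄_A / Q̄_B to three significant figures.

Q̄_A / Q̄_B ≈ 0.0404

— Configuration A (φ=-69.9°):
cos H₀ = −tan(-69.9°) tan(+15.700°) = 0.7681, H₀ = 0.6949 rad.
Bracket: H₀ sin φ sin δ + cos φ cos δ sin H₀ = 0.6949×-0.93909×0.27060 + 0.34366×0.96269×0.64032 = -0.176586 + 0.211842 = 0.035256.
Q̄ = (S₀/π) × [bracket] = (1361/π) × 0.035256 = 15.274 W/m².
— Configuration B (φ=+42.6°):
Solar declination: sin δ = sin ε · sin λ_s = sin 23.44° × sin 161.0° = 0.12951, so δ = +7.441°.
cos H₀ = −tan(+42.6°) tan(+7.441°) = -0.1201, H₀ = 1.6912 rad.
Bracket: H₀ sin φ sin δ + cos φ cos δ sin H₀ = 1.6912×0.67688×0.12951 + 0.73610×0.99158×0.99276 = 0.148255 + 0.724618 = 0.872873.
Q̄ = (S₀/π) × [bracket] = (1361/π) × 0.872873 = 378.15 W/m².
Ratio Q̄_A / Q̄_B = 15.274 / 378.15 = 0.04039.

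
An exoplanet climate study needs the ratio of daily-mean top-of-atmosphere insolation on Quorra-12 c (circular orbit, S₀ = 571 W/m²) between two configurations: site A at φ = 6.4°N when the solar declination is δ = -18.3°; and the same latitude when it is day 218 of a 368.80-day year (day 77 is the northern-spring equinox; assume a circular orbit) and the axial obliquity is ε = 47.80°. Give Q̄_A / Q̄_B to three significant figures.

Q̄_A / Q̄_B ≈ 0.936

— Configuration A (φ=+6.4°):
cos H₀ = −tan(+6.4°) tan(-18.300°) = 0.0371, H₀ = 1.5337 rad.
Bracket: H₀ sin φ sin δ + cos φ cos δ sin H₀ = 1.5337×0.11147×-0.31399 + 0.99377×0.94943×0.99931 = -0.053680 + 0.942864 = 0.889184.
Q̄ = (S₀/π) × [bracket] = (571/π) × 0.889184 = 161.61 W/m².
— Configuration B (φ=+6.4°):
Solar longitude: λ_s = 360° × (218 − 77)/368.80 = 137.636°.
sin δ = sin 47.80° × sin 137.636° = 0.49919, so δ = +29.946°.
cos H₀ = −tan(+6.4°) tan(+29.946°) = -0.0646, H₀ = 1.6355 rad.
Bracket: H₀ sin φ sin δ + cos φ cos δ sin H₀ = 1.6355×0.11147×0.49919 + 0.99377×0.86649×0.99791 = 0.091007 + 0.859292 = 0.950299.
Q̄ = (S₀/π) × [bracket] = (571/π) × 0.950299 = 172.72 W/m².
Ratio Q̄_A / Q̄_B = 161.61 / 172.72 = 0.9357.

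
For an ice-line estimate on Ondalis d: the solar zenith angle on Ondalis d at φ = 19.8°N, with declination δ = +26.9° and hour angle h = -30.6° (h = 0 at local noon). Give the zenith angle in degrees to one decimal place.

θ_z = 28.9°

cos θ_z = sin φ sin δ + cos φ cos δ cos h = 0.153257 + 0.722227 = 0.875484.
θ_z = arccos(0.875484) = 28.9°.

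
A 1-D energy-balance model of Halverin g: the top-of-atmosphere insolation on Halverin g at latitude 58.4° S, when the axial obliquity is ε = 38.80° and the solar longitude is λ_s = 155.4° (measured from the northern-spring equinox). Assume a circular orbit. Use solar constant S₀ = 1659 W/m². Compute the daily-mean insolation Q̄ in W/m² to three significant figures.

Q̄ ≈ 109 W/m²

Solar declination: sin δ = sin ε · sin λ_s = sin 38.80° × sin 155.4° = 0.26084, so δ = +15.120°.
cos H₀ = −tan(-58.4°) tan(+15.120°) = 0.4392, H₀ = 1.1161 rad.
Bracket: H₀ sin φ sin δ + cos φ cos δ sin H₀ = 1.1161×-0.85173×0.26084 + 0.52399×0.96538×0.89839 = -0.247959 + 0.454450 = 0.206491.
Q̄ = (S₀/π) × [bracket] = (1659/π) × 0.206491 = 109.0 W/m².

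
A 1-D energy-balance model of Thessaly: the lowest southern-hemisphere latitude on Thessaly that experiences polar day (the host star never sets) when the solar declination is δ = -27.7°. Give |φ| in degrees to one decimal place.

|φ| = 62.3°

Polar day requires cos H₀ = −tan φ tan δ ≤ −1, i.e. tan φ tan δ ≥ 1.
The boundary is |tan φ| · |tan δ| = 1, so |φ| = 90° − |δ| = 90° − 27.7° = 62.3° in the southern hemisphere.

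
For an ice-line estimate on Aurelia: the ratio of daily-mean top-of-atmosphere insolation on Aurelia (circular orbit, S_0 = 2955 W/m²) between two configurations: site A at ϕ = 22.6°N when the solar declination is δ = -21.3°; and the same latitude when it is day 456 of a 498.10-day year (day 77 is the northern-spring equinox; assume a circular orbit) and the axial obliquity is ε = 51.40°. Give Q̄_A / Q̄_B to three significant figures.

Q̄_A / Q̄_B ≈ 3.49

— Configuration A (ϕ=+22.6°):
cos h₀ = −tan(+22.6°) tan(-21.300°) = 0.1623, h₀ = 1.4078 rad.
Bracket: h₀ sin ϕ sin δ + cos ϕ cos δ sin h₀ = 1.4078×0.38430×-0.36325 + 0.92321×0.93169×0.98674 = -0.196525 + 0.848740 = 0.652215.
Q̄ = (S_0/π) × [bracket] = (2955/π) × 0.652215 = 613.48 W/m².
— Configuration B (ϕ=+22.6°):
Solar longitude: L_s = 360° × (456 − 77)/498.10 = 273.921°.
sin δ = sin 51.40° × sin 273.921° = -0.77969, so δ = -51.232°.
cos h₀ = −tan(+22.6°) tan(-51.232°) = 0.5183, h₀ = 1.0259 rad.
Bracket: h₀ sin ϕ sin δ + cos ϕ cos δ sin h₀ = 1.0259×0.38430×-0.77969 + 0.92321×0.62616×0.85519 = -0.307395 + 0.494366 = 0.186971.
Q̄ = (S_0/π) × [bracket] = (2955/π) × 0.186971 = 175.87 W/m².
Ratio Q̄_A / Q̄_B = 613.48 / 175.87 = 3.488.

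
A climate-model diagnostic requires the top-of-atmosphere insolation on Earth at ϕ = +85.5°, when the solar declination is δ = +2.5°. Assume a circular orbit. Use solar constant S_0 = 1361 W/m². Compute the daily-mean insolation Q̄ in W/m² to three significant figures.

Q̄ ≈ 68.9 W/m²

cos h₀ = −tan(+85.5°) tan(+2.500°) = -0.5548, h₀ = 2.1589 rad.
Bracket: h₀ sin ϕ sin δ + cos ϕ cos δ sin h₀ = 2.1589×0.99692×0.04362 + 0.07846×0.99905×0.83201 = 0.093881 + 0.065217 = 0.159098.
Q̄ = (S_0/π) × [bracket] = (1361/π) × 0.159098 = 68.92 W/m².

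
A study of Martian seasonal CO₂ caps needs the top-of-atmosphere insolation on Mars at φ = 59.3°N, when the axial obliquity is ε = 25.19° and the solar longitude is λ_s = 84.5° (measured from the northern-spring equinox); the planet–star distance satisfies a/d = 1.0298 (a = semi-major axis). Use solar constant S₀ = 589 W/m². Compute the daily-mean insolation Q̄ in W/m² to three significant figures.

Solar declination: sin δ = sin ε · sin λ_s = sin 25.19° × sin 84.5° = 0.42366, so δ = +25.066°.
cos H₀ = −tan(+59.3°) tan(+25.066°) = -0.7877, H₀ = 2.4779 rad.
Bracket: H₀ sin φ sin δ + cos φ cos δ sin H₀ = 2.4779×0.85985×0.42366 + 0.51054×0.90582×0.61604 = 0.902659 + 0.284892 = 1.187551.
Inverse-square distance factor (a/d)² = 1.0298² = 1.060488.
Q̄ = (S₀/π) × 1.060488 × [bracket] = (589/π) × 1.060488 × 1.187551 = 236.1 W/m².

Q̄ ≈ 236 W/m²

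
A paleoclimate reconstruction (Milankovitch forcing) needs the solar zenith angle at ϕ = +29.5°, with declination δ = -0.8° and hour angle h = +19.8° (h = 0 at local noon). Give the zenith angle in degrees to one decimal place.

θ_z = 35.7°

cos θ_z = sin ϕ sin δ + cos ϕ cos δ cos h = -0.006875 + 0.818821 = 0.811946.
θ_z = arccos(0.811946) = 35.7°.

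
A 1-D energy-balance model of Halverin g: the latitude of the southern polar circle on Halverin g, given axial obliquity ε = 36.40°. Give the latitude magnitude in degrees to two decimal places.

53.60°

The polar circle is the lowest latitude that experiences at least one full rotation of continuous darkness at the northern-summer solstice; it lies at |φ| = 90° − ε = 90° − 36.40° = 53.60°.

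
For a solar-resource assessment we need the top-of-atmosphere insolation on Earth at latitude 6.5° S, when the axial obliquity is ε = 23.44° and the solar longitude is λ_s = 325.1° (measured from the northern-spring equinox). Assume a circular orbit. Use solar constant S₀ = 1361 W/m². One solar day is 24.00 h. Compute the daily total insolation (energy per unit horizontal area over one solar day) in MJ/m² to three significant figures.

37.7 MJ/m²

Solar declination: sin δ = sin ε · sin λ_s = sin 23.44° × sin 325.1° = -0.22759, so δ = -13.155°.
cos H₀ = −tan(-6.5°) tan(-13.155°) = -0.0266, H₀ = 1.5974 rad.
Bracket: H₀ sin φ sin δ + cos φ cos δ sin H₀ = 1.5974×-0.11320×-0.22759 + 0.99357×0.97376×0.99965 = 0.041154 + 0.967160 = 1.008314.
Q̄ = (S₀/π) × [bracket] = (1361/π) × 1.008314 = 436.82 W/m².
Daily total = Q̄ × 24.00 h × 3600 s/h = 436.82 × 24.00 × 3600 / 10⁶ = 37.74 MJ/m².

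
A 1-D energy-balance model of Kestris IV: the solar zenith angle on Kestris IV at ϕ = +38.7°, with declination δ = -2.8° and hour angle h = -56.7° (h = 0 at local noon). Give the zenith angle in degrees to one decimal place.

θ_z = 66.6°

cos θ_z = sin ϕ sin δ + cos ϕ cos δ cos h = -0.030543 + 0.427963 = 0.397420.
θ_z = arccos(0.397420) = 66.6°.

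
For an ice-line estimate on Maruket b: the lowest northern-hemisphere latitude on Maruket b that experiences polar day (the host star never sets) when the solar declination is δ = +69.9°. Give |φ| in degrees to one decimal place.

Polar day requires cos H₀ = −tan φ tan δ ≤ −1, i.e. tan φ tan δ ≥ 1.
The boundary is |tan φ| · |tan δ| = 1, so |φ| = 90° − |δ| = 90° − 69.9° = 20.1° in the northern hemisphere.

|φ| = 20.1°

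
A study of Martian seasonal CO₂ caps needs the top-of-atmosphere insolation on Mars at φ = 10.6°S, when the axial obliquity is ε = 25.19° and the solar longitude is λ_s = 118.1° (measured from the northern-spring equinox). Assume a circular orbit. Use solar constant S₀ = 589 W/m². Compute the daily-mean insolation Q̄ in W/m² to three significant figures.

Q̄ ≈ 151 W/m²

Solar declination: sin δ = sin ε · sin λ_s = sin 25.19° × sin 118.1° = 0.37545, so δ = +22.052°.
cos H₀ = −tan(-10.6°) tan(+22.052°) = 0.0758, H₀ = 1.4949 rad.
Bracket: H₀ sin φ sin δ + cos φ cos δ sin H₀ = 1.4949×-0.18395×0.37545 + 0.98294×0.92684×0.99712 = -0.103244 + 0.908404 = 0.805160.
Q̄ = (S₀/π) × [bracket] = (589/π) × 0.805160 = 151.0 W/m².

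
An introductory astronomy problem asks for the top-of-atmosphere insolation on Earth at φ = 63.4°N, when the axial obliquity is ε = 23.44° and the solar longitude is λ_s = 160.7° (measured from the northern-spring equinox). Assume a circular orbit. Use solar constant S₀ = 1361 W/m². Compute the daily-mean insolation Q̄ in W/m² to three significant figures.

Q̄ ≈ 279 W/m²

Solar declination: sin δ = sin ε · sin λ_s = sin 23.44° × sin 160.7° = 0.13147, so δ = +7.555°.
cos H₀ = −tan(+63.4°) tan(+7.555°) = -0.2648, H₀ = 1.8388 rad.
Bracket: H₀ sin φ sin δ + cos φ cos δ sin H₀ = 1.8388×0.89415×0.13147 + 0.44776×0.99132×0.96429 = 0.216158 + 0.428023 = 0.644181.
Q̄ = (S₀/π) × [bracket] = (1361/π) × 0.644181 = 279.1 W/m².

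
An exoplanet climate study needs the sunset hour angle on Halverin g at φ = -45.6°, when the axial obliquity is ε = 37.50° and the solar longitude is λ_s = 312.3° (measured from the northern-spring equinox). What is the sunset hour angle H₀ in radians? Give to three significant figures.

H₀ = 2.11 rad

Solar declination: sin δ = sin ε · sin λ_s = sin 37.50° × sin 312.3° = -0.45026, so δ = -26.760°.
cos H₀ = −tan φ · tan δ = −tan(-45.6°) × tan(-26.760°) = -0.5149, so H₀ = 2.1117 rad = 120.99°.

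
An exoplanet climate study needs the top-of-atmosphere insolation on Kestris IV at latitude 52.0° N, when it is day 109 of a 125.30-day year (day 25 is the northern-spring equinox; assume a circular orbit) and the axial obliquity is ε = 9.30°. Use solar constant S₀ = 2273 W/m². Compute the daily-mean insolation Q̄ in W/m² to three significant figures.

Solar longitude: λ_s = 360° × (109 − 25)/125.30 = 241.341°.
sin δ = sin 9.30° × sin 241.341° = -0.14181, so δ = -8.152°.
cos H₀ = −tan(+52.0°) tan(-8.152°) = 0.1834, H₀ = 1.3864 rad.
Bracket: H₀ sin φ sin δ + cos φ cos δ sin H₀ = 1.3864×0.78801×-0.14181 + 0.61566×0.98989×0.98305 = -0.154927 + 0.599106 = 0.444179.
Q̄ = (S₀/π) × [bracket] = (2273/π) × 0.444179 = 321.4 W/m².

Q̄ ≈ 321 W/m²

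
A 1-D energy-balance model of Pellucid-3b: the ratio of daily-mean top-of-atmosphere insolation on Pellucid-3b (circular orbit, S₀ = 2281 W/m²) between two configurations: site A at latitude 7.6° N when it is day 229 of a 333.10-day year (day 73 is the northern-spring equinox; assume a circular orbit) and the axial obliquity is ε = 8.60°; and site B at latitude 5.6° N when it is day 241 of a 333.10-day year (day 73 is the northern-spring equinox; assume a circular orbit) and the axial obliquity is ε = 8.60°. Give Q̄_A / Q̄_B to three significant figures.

Q̄_A / Q̄_B ≈ 1.00

— Configuration A (φ=+7.6°):
Solar longitude: λ_s = 360° × (229 − 73)/333.10 = 168.598°.
sin δ = sin 8.60° × sin 168.598° = 0.02956, so δ = +1.694°.
cos H₀ = −tan(+7.6°) tan(+1.694°) = -0.0039, H₀ = 1.5747 rad.
Bracket: H₀ sin φ sin δ + cos φ cos δ sin H₀ = 1.5747×0.13226×0.02956 + 0.99122×0.99956×0.99999 = 0.006156 + 0.990774 = 0.996930.
Q̄ = (S₀/π) × [bracket] = (2281/π) × 0.996930 = 723.84 W/m².
— Configuration B (φ=+5.6°):
Solar longitude: λ_s = 360° × (241 − 73)/333.10 = 181.567°.
sin δ = sin 8.60° × sin 181.567° = -0.00409, so δ = -0.234°.
cos H₀ = −tan(+5.6°) tan(-0.234°) = 0.0004, H₀ = 1.5704 rad.
Bracket: H₀ sin φ sin δ + cos φ cos δ sin H₀ = 1.5704×0.09758×-0.00409 + 0.99523×0.99999×1.00000 = -0.000627 + 0.995220 = 0.994593.
Q̄ = (S₀/π) × [bracket] = (2281/π) × 0.994593 = 722.14 W/m².
Ratio Q̄_A / Q̄_B = 723.84 / 722.14 = 1.002.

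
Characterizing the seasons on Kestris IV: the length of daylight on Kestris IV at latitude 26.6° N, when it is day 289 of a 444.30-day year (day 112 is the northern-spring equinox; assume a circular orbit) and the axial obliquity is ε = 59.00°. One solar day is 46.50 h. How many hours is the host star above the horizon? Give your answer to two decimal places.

27.72 h

Solar longitude: L_s = 360° × (289 − 112)/444.30 = 143.417°.
sin δ = sin 59.00° × sin 143.417° = 0.51086, so δ = +30.721°.
cos h₀ = −tan ϕ · tan δ = −tan(+26.6°) × tan(+30.721°) = -0.2976, so h₀ = 1.8730 rad = 107.31°.
Daylight = 2h₀/(2π) × 46.50 h = (1.8730/π) × 46.50 = 27.72 h.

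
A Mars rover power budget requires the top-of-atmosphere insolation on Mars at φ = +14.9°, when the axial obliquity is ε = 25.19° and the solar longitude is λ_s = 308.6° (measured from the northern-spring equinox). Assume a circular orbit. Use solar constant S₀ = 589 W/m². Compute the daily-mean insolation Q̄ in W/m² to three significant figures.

Solar declination: sin δ = sin ε · sin λ_s = sin 25.19° × sin 308.6° = -0.33263, so δ = -19.429°.
cos H₀ = −tan(+14.9°) tan(-19.429°) = 0.0939, H₀ = 1.4768 rad.
Bracket: H₀ sin φ sin δ + cos φ cos δ sin H₀ = 1.4768×0.25713×-0.33263 + 0.96638×0.94306×0.99559 = -0.126309 + 0.907335 = 0.781026.
Q̄ = (S₀/π) × [bracket] = (589/π) × 0.781026 = 146.4 W/m².

Q̄ ≈ 146 W/m²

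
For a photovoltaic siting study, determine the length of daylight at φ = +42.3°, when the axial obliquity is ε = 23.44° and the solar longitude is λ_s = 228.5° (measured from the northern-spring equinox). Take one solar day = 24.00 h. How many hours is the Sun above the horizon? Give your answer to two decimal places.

Solar declination: sin δ = sin ε · sin λ_s = sin 23.44° × sin 228.5° = -0.29793, so δ = -17.333°.
cos H₀ = −tan φ · tan δ = −tan(+42.3°) × tan(-17.333°) = 0.2840, so H₀ = 1.2828 rad = 73.50°.
Daylight = 2H₀/(2π) × 24.00 h = (1.2828/π) × 24.00 = 9.80 h.

9.80 h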